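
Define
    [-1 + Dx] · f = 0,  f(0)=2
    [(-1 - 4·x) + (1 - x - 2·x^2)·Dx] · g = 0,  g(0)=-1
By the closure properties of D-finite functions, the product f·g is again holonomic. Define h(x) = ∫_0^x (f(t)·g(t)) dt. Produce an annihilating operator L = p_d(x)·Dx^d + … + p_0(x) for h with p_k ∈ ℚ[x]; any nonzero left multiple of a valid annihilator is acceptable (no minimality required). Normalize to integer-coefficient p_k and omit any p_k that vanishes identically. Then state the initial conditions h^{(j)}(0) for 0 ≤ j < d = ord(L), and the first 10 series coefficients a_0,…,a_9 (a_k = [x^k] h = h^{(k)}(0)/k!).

f: a_k = 2, 2, 1, 1/3, 1/12, 1/60, 1/360, 1/2520, 1/20160, 1/181440, …
g: a_k = -1, -1, -3, -5, -11, -21, -43, -85, -171, -341, …
f·g: L₀ = L_f ⊗_s L_g, ord ≤ 1·1.
∫: right-multiply L₀ by Dx.
L = (2 + 3·x - 2·x^2)·Dx + (-1 + x + 2·x^2)·Dx^2  (order 2).
h: a_k = 0, -2, -2, -3, -13/3, -85/12, -701/60, -50737/2520, -44279/1260, -3783419/60480, …
ICs: h(0) = 0, h′(0) = -2.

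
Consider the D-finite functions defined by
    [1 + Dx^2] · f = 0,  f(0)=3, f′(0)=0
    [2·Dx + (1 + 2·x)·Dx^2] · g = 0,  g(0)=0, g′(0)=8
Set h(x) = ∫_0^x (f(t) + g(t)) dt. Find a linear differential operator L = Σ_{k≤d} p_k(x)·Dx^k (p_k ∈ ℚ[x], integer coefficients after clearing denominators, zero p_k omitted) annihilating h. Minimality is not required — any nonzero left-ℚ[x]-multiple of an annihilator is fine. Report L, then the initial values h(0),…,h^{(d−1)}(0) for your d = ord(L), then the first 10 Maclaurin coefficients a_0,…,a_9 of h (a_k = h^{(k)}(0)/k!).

f: a_k = 3, 0, -3/2, 0, 1/8, 0, -1/240, 0, 1/13440, 0, …
g: a_k = 0, 8, -8, 32/3, -16, 128/5, -128/3, 512/7, -128, 2048/9, …
f+g: L₀ = lclm(L_f,L_g), ord ≤ 2+2.
h=∫h₀ ⇒ L = L₀·Dx.
L = (50 + 8·x + 8·x^2)·Dx^2 + (9 + 22·x + 12·x^2 + 8·x^3)·Dx^3 + (50 + 8·x + 8·x^2)·Dx^4 + (9 + 22·x + 12·x^2 + 8·x^3)·Dx^5  (order 5).
h: a_k = 0, 3, 4, -19/6, 8/3, -127/40, 64/15, -1463/240, 64/7, -1720319/120960, …
ICs: h(0) = 0, h′(0) = 3, h′′(0) = 8, h′′′(0) = -19, h′′′′(0) = 64.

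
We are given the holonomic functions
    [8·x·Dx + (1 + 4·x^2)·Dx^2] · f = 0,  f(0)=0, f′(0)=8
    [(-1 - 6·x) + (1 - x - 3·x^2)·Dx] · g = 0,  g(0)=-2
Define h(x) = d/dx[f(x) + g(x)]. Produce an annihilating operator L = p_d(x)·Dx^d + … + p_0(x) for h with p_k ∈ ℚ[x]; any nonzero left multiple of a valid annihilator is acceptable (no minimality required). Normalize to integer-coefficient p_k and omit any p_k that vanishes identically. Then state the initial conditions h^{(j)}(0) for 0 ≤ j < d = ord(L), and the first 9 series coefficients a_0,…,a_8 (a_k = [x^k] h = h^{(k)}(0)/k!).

L = (32 - 128·x - 1488·x^2 - 2880·x^3 - 8424·x^4 - 2592·x^6) + (-25 - 160·x - 214·x^2 - 1188·x^3 - 2628·x^4 - 6264·x^5 - 432·x^6 - 2592·x^7)·Dx + (4 + 9·x + 54·x^2 - 66·x^3 - x^4 - 444·x^5 - 720·x^6 - 144·x^7 - 432·x^8)·Dx^2  (order 2).
h: a_k = 6, -16, -74, -152, -272, -1164, -3550, -8128, -18814, …
ICs: h(0) = 6, h′(0) = -16.

f: a_k = 0, 8, 0, -32/3, 0, 128/5, 0, -512/7, 0, …
g: a_k = -2, -2, -8, -14, -38, -80, -194, -434, -1016, …
f+g: L₀ = lclm(L_f,L_g), ord ≤ 2+1.
Derive L from L₀ (diff closure).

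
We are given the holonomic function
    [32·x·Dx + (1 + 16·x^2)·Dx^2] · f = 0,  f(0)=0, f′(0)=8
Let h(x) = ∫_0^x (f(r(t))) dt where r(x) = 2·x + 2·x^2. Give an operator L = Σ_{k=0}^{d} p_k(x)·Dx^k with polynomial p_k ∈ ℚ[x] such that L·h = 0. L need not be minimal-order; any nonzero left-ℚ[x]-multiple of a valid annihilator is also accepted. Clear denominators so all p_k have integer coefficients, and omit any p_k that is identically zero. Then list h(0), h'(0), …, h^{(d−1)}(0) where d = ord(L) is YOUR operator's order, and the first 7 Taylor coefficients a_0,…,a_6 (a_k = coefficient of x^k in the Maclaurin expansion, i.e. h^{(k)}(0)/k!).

L = (-2 + 128·x + 512·x^2 + 768·x^3 + 384·x^4)·Dx^2 + (1 + 2·x + 64·x^2 + 256·x^3 + 320·x^4 + 128·x^5)·Dx^3  (order 3).
h: a_k = 0, 0, 8, 16/3, -256/3, -1024/5, 30208/15, …
ICs: h(0) = 0, h′(0) = 0, h′′(0) = 16.

f: a_k = 0, 8, 0, -128/3, 0, 2048/5, 0, …
f∘r: x↦r, Dx↦Dx/r' in L_f ⇒ L₀.
Integrate: L := L₀·Dx.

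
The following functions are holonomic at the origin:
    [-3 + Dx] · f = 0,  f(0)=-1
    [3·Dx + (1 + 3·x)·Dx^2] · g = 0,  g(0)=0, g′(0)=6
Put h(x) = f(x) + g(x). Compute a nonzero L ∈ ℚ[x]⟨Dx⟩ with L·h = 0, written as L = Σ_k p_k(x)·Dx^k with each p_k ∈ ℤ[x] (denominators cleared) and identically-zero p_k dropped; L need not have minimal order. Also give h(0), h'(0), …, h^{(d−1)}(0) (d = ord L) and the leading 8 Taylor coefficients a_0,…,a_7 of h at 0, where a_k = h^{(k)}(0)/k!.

f: a_k = -1, -3, -9/2, -9/2, -27/8, -81/40, -81/80, -243/560, …
g: a_k = 0, 6, -9, 18, -81/2, 486/5, -243, 4374/7, …
Sum ⇒ L₀ = lclm(L_f,L_g) in ℚ(x)⟨Dx⟩.
L = (-27 - 27·x)·Dx + (3 - 18·x - 27·x^2)·Dx^2 + (2 + 9·x + 9·x^2)·Dx^3  (order 3).
h: a_k = -1, 3, -27/2, 27/2, -351/8, 3807/40, -19521/80, 349677/560, …
ICs: h(0) = -1, h′(0) = 3, h′′(0) = -27.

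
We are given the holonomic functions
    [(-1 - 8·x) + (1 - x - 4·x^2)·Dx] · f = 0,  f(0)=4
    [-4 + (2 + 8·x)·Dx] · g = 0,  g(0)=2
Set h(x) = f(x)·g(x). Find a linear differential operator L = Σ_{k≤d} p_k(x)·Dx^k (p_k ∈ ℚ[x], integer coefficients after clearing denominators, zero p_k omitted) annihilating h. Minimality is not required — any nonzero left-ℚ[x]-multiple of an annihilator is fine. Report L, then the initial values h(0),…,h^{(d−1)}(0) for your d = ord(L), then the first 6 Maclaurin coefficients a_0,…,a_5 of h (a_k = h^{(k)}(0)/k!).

L = (3 + 10·x + 24·x^2) + (-1 - 3·x + 8·x^2 + 16·x^3)·Dx  (order 1).
h: a_k = 8, 24, 40, 168, 248, 1144, …
ICs: h(0) = 8.

f: a_k = 4, 4, 20, 36, 116, 260, …
g: a_k = 2, 4, -4, 8, -20, 56, …
Sym-product of L_f,L_g gives L₀ (≤ ord 1).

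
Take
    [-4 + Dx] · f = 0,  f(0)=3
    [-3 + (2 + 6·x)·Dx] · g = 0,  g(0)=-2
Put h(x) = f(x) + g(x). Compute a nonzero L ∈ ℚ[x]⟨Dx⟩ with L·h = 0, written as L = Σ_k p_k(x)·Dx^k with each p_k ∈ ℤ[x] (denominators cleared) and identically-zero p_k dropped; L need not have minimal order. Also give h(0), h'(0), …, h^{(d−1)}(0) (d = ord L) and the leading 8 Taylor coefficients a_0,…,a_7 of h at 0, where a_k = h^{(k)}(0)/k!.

L = (132 + 288·x) + (-73 - 384·x - 576·x^2)·Dx + (10 + 78·x + 144·x^2)·Dx^2  (order 2).
h: a_k = 1, 9, 105/4, 229/8, 2453/64, 7879/640, 360707/7680, -6529379/107520, …
ICs: h(0) = 1, h′(0) = 9.

f: a_k = 3, 12, 24, 32, 32, 128/5, 256/15, 1024/105, …
g: a_k = -2, -3, 9/4, -27/8, 405/64, -1701/128, 15309/512, -72171/1024, …
f+g: L₀ = lclm(L_f,L_g), ord ≤ 1+1.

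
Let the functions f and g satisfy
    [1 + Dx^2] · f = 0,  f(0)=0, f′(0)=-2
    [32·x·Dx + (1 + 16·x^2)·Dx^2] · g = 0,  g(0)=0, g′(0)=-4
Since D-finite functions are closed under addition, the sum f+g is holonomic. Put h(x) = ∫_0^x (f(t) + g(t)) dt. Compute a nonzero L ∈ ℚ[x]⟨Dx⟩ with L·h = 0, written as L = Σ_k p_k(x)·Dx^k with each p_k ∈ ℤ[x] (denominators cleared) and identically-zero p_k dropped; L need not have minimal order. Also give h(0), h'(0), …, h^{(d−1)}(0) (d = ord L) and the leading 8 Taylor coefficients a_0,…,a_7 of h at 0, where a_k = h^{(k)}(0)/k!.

f: a_k = 0, -2, 0, 1/3, 0, -1/60, 0, 1/2520, …
g: a_k = 0, -4, 0, 64/3, 0, -1024/5, 0, 16384/7, …
Weyl lclm of L_f,L_g ⇒ L₀ (ord ≤ 4).
h=∫₀ˣh₀: take L = L₀·Dx.
L = (-6112·x + 99328·x^3 + 8192·x^5)·Dx^2 + (-31 + 1072·x^2 + 25344·x^4 + 4096·x^6)·Dx^3 + (-6112·x + 99328·x^3 + 8192·x^5)·Dx^4 + (-31 + 1072·x^2 + 25344·x^4 + 4096·x^6)·Dx^5  (order 5).
h: a_k = 0, 0, -3, 0, 65/12, 0, -12289/360, 0, …
ICs: h(0) = 0, h′(0) = 0, h′′(0) = -6, h′′′(0) = 0, h′′′′(0) = 130.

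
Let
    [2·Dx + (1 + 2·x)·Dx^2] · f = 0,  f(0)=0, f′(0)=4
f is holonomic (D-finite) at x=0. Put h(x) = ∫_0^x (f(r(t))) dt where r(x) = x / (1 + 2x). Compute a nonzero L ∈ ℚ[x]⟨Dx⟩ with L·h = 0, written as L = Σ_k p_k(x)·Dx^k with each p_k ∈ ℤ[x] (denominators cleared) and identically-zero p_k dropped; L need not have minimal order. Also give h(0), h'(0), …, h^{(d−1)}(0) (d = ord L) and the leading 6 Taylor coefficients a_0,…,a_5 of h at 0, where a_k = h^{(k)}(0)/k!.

f: a_k = 0, 4, -4, 16/3, -8, 64/5, …
Change of var in L_f (x↦r) gives L₀.
h=∫h₀ ⇒ L = L₀·Dx.
L = (6 + 16·x)·Dx^2 + (1 + 6·x + 8·x^2)·Dx^3  (order 3).
h: a_k = 0, 0, 2, -4, 28/3, -24, …
ICs: h(0) = 0, h′(0) = 0, h′′(0) = 4.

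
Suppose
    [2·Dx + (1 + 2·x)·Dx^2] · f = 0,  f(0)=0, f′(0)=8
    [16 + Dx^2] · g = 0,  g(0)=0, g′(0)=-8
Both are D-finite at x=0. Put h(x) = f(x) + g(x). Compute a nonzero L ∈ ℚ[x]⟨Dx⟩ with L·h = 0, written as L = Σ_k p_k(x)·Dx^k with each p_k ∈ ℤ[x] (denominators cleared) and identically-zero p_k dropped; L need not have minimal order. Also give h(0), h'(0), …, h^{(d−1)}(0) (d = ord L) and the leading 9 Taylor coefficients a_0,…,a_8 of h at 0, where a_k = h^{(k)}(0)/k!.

f: a_k = 0, 8, -8, 32/3, -16, 128/5, -128/3, 512/7, -128, …
g: a_k = 0, -8, 0, 64/3, 0, -256/15, 0, 2048/315, 0, …
h₀=f+g: left-lcm gives L₀, ord ≤ 4.
L = (160 + 256·x + 256·x^2)·Dx + (48 + 224·x + 384·x^2 + 256·x^3)·Dx^2 + (10 + 16·x + 16·x^2)·Dx^3 + (3 + 14·x + 24·x^2 + 16·x^3)·Dx^4  (order 4).
h: a_k = 0, 0, -8, 32, -16, 128/15, -128/3, 3584/45, -128, …
ICs: h(0) = 0, h′(0) = 0, h′′(0) = -16, h′′′(0) = 192.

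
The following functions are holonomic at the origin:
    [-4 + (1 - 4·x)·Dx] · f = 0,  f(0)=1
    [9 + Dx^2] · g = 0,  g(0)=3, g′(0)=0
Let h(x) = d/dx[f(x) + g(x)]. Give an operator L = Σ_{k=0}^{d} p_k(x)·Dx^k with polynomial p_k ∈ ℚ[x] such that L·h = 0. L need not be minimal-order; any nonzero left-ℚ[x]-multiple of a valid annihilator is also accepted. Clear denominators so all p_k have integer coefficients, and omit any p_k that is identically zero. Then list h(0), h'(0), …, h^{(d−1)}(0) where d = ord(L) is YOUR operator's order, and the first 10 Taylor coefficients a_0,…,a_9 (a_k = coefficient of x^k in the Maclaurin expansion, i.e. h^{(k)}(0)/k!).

L = (4824 - 1728·x + 3456·x^2) + (-315 + 1476·x - 1296·x^2 + 1728·x^3)·Dx + (536 - 192·x + 384·x^2)·Dx^2 + (-35 + 164·x - 144·x^2 + 192·x^3)·Dx^3  (order 3).
h: a_k = 4, 5, 192, 2129/2, 5120, 982311/40, 114688, 293603467/560, 2359296, 46976202613/4480, …
ICs: h(0) = 4, h′(0) = 5, h′′(0) = 384.

f: a_k = 1, 4, 16, 64, 256, 1024, 4096, 16384, 65536, 262144, …
g: a_k = 3, 0, -27/2, 0, 81/8, 0, -243/80, 0, 2187/4480, 0, …
f+g: L₀ = lclm(L_f,L_g), ord ≤ 1+2.
h=h₀': d/dx-closure on L₀ ⇒ L.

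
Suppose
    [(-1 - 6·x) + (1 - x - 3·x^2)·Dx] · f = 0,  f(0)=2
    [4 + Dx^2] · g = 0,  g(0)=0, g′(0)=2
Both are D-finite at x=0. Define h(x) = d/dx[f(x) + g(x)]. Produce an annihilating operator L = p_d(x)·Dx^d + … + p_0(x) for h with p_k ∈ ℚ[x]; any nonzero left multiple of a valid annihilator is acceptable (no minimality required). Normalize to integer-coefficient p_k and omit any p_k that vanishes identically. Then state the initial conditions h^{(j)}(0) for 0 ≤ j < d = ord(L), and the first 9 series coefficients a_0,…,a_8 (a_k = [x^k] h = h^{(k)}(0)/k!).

L = (976 + 5056·x + 17104·x^2 + 11760·x^3 + 18720·x^4 + 3888·x^5 + 3888·x^6) + (-92 - 516·x + 372·x^2 + 1232·x^3 + 2280·x^4 + 3240·x^5 + 1512·x^6 + 1296·x^7)·Dx + (244 + 1264·x + 4276·x^2 + 2940·x^3 + 4680·x^4 + 972·x^5 + 972·x^6)·Dx^2 + (-23 - 129·x + 93·x^2 + 308·x^3 + 570·x^4 + 810·x^5 + 378·x^6 + 324·x^7)·Dx^3  (order 3).
h: a_k = 4, 16, 38, 152, 1204/3, 1164, 136702/45, 8128, 6571534/315, …
ICs: h(0) = 4, h′(0) = 16, h′′(0) = 76.

f: a_k = 2, 2, 8, 14, 38, 80, 194, 434, 1016, …
g: a_k = 0, 2, 0, -4/3, 0, 4/15, 0, -8/315, 0, …
L₀ := lclm(L_f,L_g); ord L₀ ≤ 1+2.
Derive L from L₀ (diff closure).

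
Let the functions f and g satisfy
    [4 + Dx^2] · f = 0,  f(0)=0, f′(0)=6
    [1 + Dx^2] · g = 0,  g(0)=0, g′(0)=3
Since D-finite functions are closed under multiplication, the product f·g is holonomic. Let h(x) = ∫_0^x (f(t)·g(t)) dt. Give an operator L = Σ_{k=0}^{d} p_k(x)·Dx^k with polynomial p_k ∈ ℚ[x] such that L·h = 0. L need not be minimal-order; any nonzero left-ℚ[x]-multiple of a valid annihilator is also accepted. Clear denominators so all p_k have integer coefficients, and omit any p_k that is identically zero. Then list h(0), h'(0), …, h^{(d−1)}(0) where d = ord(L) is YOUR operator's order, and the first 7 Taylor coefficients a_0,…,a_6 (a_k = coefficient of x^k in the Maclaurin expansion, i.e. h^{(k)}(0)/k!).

L = 9·Dx + 10·Dx^3 + Dx^5  (order 5).
h: a_k = 0, 0, 0, 6, 0, -3, 0, …
ICs: h(0) = 0, h′(0) = 0, h′′(0) = 0, h′′′(0) = 36, h′′′′(0) = 0.

f: a_k = 0, 6, 0, -4, 0, 4/5, 0, …
g: a_k = 0, 3, 0, -1/2, 0, 1/40, 0, …
Sym-product of L_f,L_g gives L₀ (≤ ord 4).
h=∫h₀ ⇒ L = L₀·Dx.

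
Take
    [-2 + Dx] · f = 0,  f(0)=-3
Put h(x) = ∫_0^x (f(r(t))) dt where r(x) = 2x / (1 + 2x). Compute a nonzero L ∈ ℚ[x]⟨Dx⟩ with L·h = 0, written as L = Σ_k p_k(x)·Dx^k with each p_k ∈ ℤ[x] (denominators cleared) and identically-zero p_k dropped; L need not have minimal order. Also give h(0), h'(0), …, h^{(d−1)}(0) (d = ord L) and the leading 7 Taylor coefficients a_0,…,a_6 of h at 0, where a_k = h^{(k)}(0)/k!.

f: a_k = -3, -6, -6, -4, -2, -4/5, -4/15, …
h₀=f(r): pull back L_f along r ⇒ L₀.
h=∫h₀ ⇒ L = L₀·Dx.
L = -4·Dx + (1 + 4·x + 4·x^2)·Dx^2  (order 2).
h: a_k = 0, -3, -6, 0, 4, -32/5, 32/5, …
ICs: h(0) = 0, h′(0) = -3.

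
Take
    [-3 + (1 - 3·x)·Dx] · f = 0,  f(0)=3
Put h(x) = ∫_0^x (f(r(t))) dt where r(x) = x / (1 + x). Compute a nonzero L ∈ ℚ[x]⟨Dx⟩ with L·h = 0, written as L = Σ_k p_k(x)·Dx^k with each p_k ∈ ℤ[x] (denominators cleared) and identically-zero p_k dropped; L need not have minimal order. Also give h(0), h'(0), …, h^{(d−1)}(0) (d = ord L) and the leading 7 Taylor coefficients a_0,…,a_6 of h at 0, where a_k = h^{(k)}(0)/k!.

L = 3·Dx + (-1 + x + 2·x^2)·Dx^2  (order 2).
h: a_k = 0, 3, 9/2, 6, 9, 72/5, 24, …
ICs: h(0) = 0, h′(0) = 3.

f: a_k = 3, 9, 27, 81, 243, 729, 2187, …
f∘r: x↦r, Dx↦Dx/r' in L_f ⇒ L₀.
h=∫₀ˣh₀: take L = L₀·Dx.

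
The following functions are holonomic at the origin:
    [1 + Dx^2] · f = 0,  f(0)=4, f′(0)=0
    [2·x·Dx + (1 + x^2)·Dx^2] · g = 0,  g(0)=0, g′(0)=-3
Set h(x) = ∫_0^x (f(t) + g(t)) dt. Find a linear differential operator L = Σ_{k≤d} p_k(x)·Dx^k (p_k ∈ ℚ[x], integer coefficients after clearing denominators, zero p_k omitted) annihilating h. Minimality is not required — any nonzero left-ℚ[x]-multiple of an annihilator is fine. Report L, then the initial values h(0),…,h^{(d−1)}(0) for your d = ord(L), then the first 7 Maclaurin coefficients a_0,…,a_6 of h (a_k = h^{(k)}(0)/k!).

f: a_k = 4, 0, -2, 0, 1/6, 0, -1/180, …
g: a_k = 0, -3, 0, 1, 0, -3/5, 0, …
Weyl lclm of L_f,L_g ⇒ L₀ (ord ≤ 4).
h=∫₀ˣh₀: take L = L₀·Dx.
L = (-22·x + 28·x^3 + 2·x^5)·Dx^2 + (-1 + 7·x^2 + 9·x^4 + x^6)·Dx^3 + (-22·x + 28·x^3 + 2·x^5)·Dx^4 + (-1 + 7·x^2 + 9·x^4 + x^6)·Dx^5  (order 5).
h: a_k = 0, 4, -3/2, -2/3, 1/4, 1/30, -1/10, …
ICs: h(0) = 0, h′(0) = 4, h′′(0) = -3, h′′′(0) = -4, h′′′′(0) = 6.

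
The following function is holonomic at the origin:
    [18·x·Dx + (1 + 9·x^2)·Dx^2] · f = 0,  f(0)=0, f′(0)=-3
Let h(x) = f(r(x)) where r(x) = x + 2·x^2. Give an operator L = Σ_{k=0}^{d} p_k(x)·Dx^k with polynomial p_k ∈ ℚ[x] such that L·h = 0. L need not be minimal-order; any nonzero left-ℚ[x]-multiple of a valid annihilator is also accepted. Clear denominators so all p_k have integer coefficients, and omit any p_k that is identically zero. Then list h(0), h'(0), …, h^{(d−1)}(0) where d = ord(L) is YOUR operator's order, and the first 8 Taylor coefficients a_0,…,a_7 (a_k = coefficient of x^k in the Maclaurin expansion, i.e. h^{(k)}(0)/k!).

L = (-4 + 18·x + 144·x^2 + 432·x^3 + 432·x^4)·Dx + (1 + 4·x + 9·x^2 + 72·x^3 + 180·x^4 + 144·x^5)·Dx^2  (order 2).
h: a_k = 0, -3, -6, 9, 54, 297/5, -414, -11421/7, …
ICs: h(0) = 0, h′(0) = -3.

f: a_k = 0, -3, 0, 9, 0, -243/5, 0, 2187/7, …
f∘r: x↦r, Dx↦Dx/r' in L_f ⇒ L₀.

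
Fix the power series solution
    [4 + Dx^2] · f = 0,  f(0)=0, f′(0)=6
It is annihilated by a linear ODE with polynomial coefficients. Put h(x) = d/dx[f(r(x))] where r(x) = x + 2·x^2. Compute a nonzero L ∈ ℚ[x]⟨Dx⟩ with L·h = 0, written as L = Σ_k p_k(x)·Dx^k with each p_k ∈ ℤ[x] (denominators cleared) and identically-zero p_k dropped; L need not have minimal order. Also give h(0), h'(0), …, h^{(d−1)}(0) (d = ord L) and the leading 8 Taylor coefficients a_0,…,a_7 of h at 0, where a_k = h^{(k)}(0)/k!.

f: a_k = 0, 6, 0, -4, 0, 4/5, 0, -8/105, …
h₀=f(r): pull back L_f along r ⇒ L₀.
Derive L from L₀ (diff closure).
L = (52 + 64·x + 384·x^2 + 1024·x^3 + 1024·x^4) + (-12 - 48·x)·Dx + (1 + 8·x + 16·x^2)·Dx^2  (order 2).
h: a_k = 6, 24, -12, -96, -236, -144, 3352/15, 7552/15, …
ICs: h(0) = 6, h′(0) = 24.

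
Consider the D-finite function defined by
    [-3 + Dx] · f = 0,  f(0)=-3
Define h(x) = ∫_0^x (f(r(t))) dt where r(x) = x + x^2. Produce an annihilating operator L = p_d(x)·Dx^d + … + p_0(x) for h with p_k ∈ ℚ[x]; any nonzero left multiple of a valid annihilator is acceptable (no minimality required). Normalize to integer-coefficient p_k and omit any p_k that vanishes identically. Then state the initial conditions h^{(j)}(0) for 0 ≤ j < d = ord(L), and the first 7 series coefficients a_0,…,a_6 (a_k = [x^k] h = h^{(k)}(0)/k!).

L = (-3 - 6·x)·Dx + Dx^2  (order 2).
h: a_k = 0, -3, -9/2, -15/2, -81/8, -513/40, -1161/80, …
ICs: h(0) = 0, h′(0) = -3.

f: a_k = -3, -9, -27/2, -27/2, -81/8, -243/40, -243/80, …
Substitute x→r, Dx→(1/r')Dx; clear ⇒ L₀.
∫: right-multiply L₀ by Dx.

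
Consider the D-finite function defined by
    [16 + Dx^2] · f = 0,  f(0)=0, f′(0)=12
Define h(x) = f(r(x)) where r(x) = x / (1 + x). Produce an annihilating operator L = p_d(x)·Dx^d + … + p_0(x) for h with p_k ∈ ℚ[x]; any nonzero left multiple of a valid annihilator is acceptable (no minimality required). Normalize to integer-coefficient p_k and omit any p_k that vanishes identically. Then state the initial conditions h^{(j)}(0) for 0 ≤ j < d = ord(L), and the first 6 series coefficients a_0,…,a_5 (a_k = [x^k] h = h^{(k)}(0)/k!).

L = 16 + (2 + 6·x + 6·x^2 + 2·x^3)·Dx + (1 + 4·x + 6·x^2 + 4·x^3 + x^4)·Dx^2  (order 2).
h: a_k = 0, 12, -12, -20, 84, -772/5, …
ICs: h(0) = 0, h′(0) = 12.

f: a_k = 0, 12, 0, -32, 0, 128/5, …
Substitute x→r, Dx→(1/r')Dx; clear ⇒ L₀.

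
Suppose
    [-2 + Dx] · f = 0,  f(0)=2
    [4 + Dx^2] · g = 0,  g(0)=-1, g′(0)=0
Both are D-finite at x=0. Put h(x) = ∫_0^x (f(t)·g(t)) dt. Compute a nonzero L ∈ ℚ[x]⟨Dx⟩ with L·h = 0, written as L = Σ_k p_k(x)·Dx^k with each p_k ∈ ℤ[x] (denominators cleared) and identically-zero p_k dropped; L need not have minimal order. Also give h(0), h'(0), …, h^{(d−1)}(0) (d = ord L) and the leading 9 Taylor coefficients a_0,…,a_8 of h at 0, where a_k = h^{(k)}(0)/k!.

L = 8·Dx - 4·Dx^2 + Dx^3  (order 3).
h: a_k = 0, -2, -2, 0, 4/3, 16/15, 16/45, 0, -16/315, …
ICs: h(0) = 0, h′(0) = -2, h′′(0) = -4.

f: a_k = 2, 4, 4, 8/3, 4/3, 8/15, 8/45, 16/315, 4/315, …
g: a_k = -1, 0, 2, 0, -2/3, 0, 4/45, 0, -2/315, …
L₀ := L_f ⊗_s L_g (sym. prod.), ord ≤ 2.
h=∫₀ˣh₀: take L = L₀·Dx.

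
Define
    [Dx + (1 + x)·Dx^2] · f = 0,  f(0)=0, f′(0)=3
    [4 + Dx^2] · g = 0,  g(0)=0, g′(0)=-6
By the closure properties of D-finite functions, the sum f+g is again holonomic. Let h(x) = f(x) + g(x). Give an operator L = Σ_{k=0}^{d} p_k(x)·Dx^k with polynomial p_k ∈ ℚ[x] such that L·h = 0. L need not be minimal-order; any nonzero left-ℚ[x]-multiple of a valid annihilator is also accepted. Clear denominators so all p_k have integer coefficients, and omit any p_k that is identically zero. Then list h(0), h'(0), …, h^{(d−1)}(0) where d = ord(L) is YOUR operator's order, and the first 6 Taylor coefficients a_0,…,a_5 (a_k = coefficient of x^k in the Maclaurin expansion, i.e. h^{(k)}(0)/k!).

f: a_k = 0, 3, -3/2, 1, -3/4, 3/5, …
g: a_k = 0, -6, 0, 4, 0, -4/5, …
L₀ := lclm(L_f,L_g); ord L₀ ≤ 2+2.
L = (20 + 16·x + 8·x^2)·Dx + (12 + 28·x + 24·x^2 + 8·x^3)·Dx^2 + (5 + 4·x + 2·x^2)·Dx^3 + (3 + 7·x + 6·x^2 + 2·x^3)·Dx^4  (order 4).
h: a_k = 0, -3, -3/2, 5, -3/4, -1/5, …
ICs: h(0) = 0, h′(0) = -3, h′′(0) = -3, h′′′(0) = 30.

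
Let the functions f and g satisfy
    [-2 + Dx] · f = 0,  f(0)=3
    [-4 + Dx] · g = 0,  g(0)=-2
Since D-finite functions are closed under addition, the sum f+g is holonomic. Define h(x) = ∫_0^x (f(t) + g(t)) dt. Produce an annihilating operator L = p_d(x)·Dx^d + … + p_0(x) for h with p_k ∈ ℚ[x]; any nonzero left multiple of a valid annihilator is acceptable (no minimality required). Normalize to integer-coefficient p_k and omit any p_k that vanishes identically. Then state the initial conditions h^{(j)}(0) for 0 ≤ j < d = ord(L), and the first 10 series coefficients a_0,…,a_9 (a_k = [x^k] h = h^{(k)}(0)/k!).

L = 8·Dx - 6·Dx^2 + Dx^3  (order 3).
h: a_k = 0, 1, -1, -10/3, -13/3, -58/15, -122/45, -100/63, -253/315, -1018/2835, …
ICs: h(0) = 0, h′(0) = 1, h′′(0) = -2.

f: a_k = 3, 6, 6, 4, 2, 4/5, 4/15, 8/105, 2/105, 4/945, …
g: a_k = -2, -8, -16, -64/3, -64/3, -256/15, -512/45, -2048/315, -1024/315, -4096/2835, …
Sum ⇒ L₀ = lclm(L_f,L_g) in ℚ(x)⟨Dx⟩.
∫: right-multiply L₀ by Dx.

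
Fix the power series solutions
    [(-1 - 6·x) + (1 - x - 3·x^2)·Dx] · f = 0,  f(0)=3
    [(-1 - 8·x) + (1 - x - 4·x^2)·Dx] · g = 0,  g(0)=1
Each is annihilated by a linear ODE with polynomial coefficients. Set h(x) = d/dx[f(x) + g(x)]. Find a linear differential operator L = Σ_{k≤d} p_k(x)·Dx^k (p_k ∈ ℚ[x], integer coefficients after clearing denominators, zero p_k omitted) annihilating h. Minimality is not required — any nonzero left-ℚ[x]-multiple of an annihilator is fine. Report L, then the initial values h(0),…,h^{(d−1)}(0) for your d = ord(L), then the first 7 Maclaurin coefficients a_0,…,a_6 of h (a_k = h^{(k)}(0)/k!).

L = (-6 - 456·x - 720·x^2 - 2904·x^3 - 6834·x^4 - 15264·x^5 + 5184·x^6) + (6 + 78·x + 246·x^2 + 216·x^3 + 645·x^4 - 6690·x^5 - 8352·x^6 + 3456·x^7)·Dx + (-1 + 2·x - 15·x^2 - 54·x^3 + 328·x^4 + 315·x^5 - 1091·x^6 - 816·x^7 + 432·x^8)·Dx^2  (order 2).
h: a_k = 4, 34, 90, 344, 925, 2832, 7644, …
ICs: h(0) = 4, h′(0) = 34.

f: a_k = 3, 3, 12, 21, 57, 120, 291, …
g: a_k = 1, 1, 5, 9, 29, 65, 181, …
L₀ := lclm(L_f,L_g); ord L₀ ≤ 1+1.
Differentiate: ansatz ord ≤ ord L₀ ⇒ L.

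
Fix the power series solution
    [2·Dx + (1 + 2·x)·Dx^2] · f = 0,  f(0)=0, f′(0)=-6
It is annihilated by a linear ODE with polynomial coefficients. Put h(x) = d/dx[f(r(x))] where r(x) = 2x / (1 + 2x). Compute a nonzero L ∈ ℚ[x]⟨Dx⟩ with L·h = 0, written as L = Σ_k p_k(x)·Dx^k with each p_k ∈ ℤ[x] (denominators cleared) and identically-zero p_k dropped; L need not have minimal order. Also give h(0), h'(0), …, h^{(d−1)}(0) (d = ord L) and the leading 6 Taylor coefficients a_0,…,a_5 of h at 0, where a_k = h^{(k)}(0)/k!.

f: a_k = 0, -6, 6, -8, 12, -96/5, …
h₀=f(r): pull back L_f along r ⇒ L₀.
Derive L from L₀ (diff closure).
L = (8 + 24·x) + (1 + 8·x + 12·x^2)·Dx  (order 1).
h: a_k = -12, 96, -624, 3840, -23232, 139776, …
ICs: h(0) = -12.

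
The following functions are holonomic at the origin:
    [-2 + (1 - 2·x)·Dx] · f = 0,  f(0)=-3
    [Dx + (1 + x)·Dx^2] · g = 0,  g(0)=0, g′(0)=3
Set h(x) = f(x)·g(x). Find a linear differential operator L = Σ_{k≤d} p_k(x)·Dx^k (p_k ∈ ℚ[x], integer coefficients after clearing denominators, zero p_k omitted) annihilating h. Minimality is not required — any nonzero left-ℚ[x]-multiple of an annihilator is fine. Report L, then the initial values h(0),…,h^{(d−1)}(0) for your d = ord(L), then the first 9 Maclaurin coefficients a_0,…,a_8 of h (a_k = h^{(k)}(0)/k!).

f: a_k = -3, -6, -12, -24, -48, -96, -192, -384, -768, …
g: a_k = 0, 3, -3/2, 1, -3/4, 3/5, -1/2, 3/7, -3/8, …
h₀=f·g: eliminate ⇒ L₀, order ≤ 1·2.
L = 2 + (3 + 6·x)·Dx + (-1 + x + 2·x^2)·Dx^2  (order 2).
h: a_k = 0, -9, -27/2, -30, -231/4, -1173/10, -2331/10, -16362/35, -261477/280, …
ICs: h(0) = 0, h′(0) = -9.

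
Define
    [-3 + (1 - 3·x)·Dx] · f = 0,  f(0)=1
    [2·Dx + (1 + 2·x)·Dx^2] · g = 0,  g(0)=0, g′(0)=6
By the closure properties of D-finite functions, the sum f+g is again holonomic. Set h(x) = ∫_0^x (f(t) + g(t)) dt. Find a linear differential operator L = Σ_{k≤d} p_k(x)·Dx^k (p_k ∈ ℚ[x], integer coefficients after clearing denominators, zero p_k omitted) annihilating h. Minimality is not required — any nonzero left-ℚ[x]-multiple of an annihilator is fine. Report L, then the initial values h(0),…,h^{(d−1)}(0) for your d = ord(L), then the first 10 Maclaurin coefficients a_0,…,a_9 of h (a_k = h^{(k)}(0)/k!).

L = (78 + 36·x)·Dx^2 + (23 + 132·x + 72·x^2)·Dx^3 + (-4 + x + 27·x^2 + 18·x^3)·Dx^4  (order 4).
h: a_k = 0, 1, 9/2, 1, 35/4, 69/5, 437/10, 697/7, 15693/56, 2155/3, …
ICs: h(0) = 0, h′(0) = 1, h′′(0) = 9, h′′′(0) = 6.

f: a_k = 1, 3, 9, 27, 81, 243, 729, 2187, 6561, 19683, …
g: a_k = 0, 6, -6, 8, -12, 96/5, -32, 384/7, -96, 512/3, …
h₀=f+g: left-lcm gives L₀, ord ≤ 3.
h=∫₀ˣh₀: take L = L₀·Dx.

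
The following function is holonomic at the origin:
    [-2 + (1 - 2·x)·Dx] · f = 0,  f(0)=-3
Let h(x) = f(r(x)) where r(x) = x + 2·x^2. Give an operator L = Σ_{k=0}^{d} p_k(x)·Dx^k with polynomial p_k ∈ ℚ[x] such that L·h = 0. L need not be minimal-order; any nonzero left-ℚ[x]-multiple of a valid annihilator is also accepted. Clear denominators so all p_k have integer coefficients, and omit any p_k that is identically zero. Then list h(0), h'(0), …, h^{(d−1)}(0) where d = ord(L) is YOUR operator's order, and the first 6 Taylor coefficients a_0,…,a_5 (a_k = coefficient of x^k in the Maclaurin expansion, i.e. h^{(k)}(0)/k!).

L = (2 + 8·x) + (-1 + 2·x + 4·x^2)·Dx  (order 1).
h: a_k = -3, -6, -24, -72, -240, -768, …
ICs: h(0) = -3.

f: a_k = -3, -6, -12, -24, -48, -96, …
Substitute x→r, Dx→(1/r')Dx; clear ⇒ L₀.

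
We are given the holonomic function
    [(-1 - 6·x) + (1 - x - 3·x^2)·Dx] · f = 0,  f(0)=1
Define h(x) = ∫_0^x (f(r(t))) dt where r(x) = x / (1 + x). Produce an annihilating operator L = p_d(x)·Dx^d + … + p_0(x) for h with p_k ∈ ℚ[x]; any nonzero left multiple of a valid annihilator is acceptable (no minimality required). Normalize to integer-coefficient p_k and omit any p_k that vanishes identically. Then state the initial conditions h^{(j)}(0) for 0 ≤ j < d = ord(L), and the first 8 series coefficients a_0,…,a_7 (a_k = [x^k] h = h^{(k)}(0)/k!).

f: a_k = 1, 1, 4, 7, 19, 40, 97, 217, …
Change of var in L_f (x↦r) gives L₀.
h=∫h₀ ⇒ L = L₀·Dx.
L = (1 + 7·x)·Dx + (-1 - 2·x + 2·x^2 + 3·x^3)·Dx^2  (order 2).
h: a_k = 0, 1, 1/2, 1, 0, 9/5, -3/2, 36/7, …
ICs: h(0) = 0, h′(0) = 1.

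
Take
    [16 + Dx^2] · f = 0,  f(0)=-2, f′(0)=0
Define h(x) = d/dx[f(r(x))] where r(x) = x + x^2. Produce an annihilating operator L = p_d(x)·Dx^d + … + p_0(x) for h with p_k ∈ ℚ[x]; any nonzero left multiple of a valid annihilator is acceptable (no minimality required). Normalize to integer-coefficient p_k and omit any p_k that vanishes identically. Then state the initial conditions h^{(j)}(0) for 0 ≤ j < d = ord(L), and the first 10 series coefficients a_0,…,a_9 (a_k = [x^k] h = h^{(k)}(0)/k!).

L = (28 + 128·x + 384·x^2 + 512·x^3 + 256·x^4) + (-6 - 12·x)·Dx + (1 + 4·x + 4·x^2)·Dx^2  (order 2).
h: a_k = 0, 32, 96, -64/3, -1280/3, -10496/15, -1792/15, 368128/315, 63488/35, 2274304/2835, …
ICs: h(0) = 0, h′(0) = 32.

f: a_k = -2, 0, 16, 0, -64/3, 0, 512/45, 0, -1024/315, 0, …
h₀=f(r): pull back L_f along r ⇒ L₀.
Differentiate: ansatz ord ≤ ord L₀ ⇒ L.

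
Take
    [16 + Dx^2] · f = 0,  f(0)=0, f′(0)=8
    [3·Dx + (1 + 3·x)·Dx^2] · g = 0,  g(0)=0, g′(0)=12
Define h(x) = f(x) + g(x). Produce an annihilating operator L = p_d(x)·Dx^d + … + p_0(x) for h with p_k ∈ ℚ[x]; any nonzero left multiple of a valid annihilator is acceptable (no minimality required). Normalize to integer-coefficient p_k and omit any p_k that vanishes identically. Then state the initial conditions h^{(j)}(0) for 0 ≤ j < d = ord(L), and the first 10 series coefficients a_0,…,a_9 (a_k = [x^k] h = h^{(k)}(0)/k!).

f: a_k = 0, 8, 0, -64/3, 0, 256/15, 0, -2048/315, 0, 4096/2835, …
g: a_k = 0, 12, -18, 36, -81, 972/5, -486, 8748/7, -6561/2, 8748, …
Weyl lclm of L_f,L_g ⇒ L₀ (ord ≤ 4).
L = (1680 + 2304·x + 3456·x^2)·Dx + (272 + 1584·x + 3456·x^2 + 3456·x^3)·Dx^2 + (105 + 144·x + 216·x^2)·Dx^3 + (17 + 99·x + 216·x^2 + 216·x^3)·Dx^4  (order 4).
h: a_k = 0, 20, -18, 44/3, -81, 3172/15, -486, 391612/315, -6561/2, 24804676/2835, …
ICs: h(0) = 0, h′(0) = 20, h′′(0) = -36, h′′′(0) = 88.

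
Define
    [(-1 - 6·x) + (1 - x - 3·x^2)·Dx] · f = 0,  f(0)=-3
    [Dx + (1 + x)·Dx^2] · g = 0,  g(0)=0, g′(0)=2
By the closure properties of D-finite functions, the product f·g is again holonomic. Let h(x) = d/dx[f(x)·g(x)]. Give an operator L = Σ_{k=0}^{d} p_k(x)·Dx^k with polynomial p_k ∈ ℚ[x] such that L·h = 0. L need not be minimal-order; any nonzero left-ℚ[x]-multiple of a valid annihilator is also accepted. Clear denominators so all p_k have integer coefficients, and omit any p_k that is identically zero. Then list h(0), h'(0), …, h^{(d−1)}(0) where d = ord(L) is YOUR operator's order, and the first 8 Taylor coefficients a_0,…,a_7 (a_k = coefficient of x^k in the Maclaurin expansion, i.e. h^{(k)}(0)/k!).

L = (142 + 378·x + 324·x^2) + (19 + 173·x + 396·x^2 + 252·x^3)·Dx + (-7 - 12·x + 28·x^2 + 69·x^3 + 36·x^4)·Dx^2  (order 2).
h: a_k = -6, -6, -69, -122, -1007/2, -5736/5, -34591/10, -298762/35, …
ICs: h(0) = -6, h′(0) = -6.

f: a_k = -3, -3, -12, -21, -57, -120, -291, -651, …
g: a_k = 0, 2, -1, 2/3, -1/2, 2/5, -1/3, 2/7, …
h₀=f·g: eliminate ⇒ L₀, order ≤ 1·2.
h₀' ⇒ L via d/dx closure of L₀.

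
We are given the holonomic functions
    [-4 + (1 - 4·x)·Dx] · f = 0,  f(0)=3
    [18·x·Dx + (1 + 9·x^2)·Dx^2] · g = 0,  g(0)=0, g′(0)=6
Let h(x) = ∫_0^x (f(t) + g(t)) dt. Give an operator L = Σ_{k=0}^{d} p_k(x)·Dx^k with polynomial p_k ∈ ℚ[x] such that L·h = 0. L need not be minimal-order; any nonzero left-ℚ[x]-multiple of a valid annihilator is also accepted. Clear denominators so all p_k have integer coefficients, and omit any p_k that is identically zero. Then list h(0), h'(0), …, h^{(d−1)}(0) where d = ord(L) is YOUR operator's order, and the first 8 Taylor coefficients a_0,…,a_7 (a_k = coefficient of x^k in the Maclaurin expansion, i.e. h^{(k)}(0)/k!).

f: a_k = 3, 12, 48, 192, 768, 3072, 12288, 49152, …
g: a_k = 0, 6, 0, -18, 0, 486/5, 0, -4374/7, …
Weyl lclm of L_f,L_g ⇒ L₀ (ord ≤ 3).
h=∫h₀ ⇒ L = L₀·Dx.
L = (-72 + 1152·x + 1944·x^2)·Dx^2 + (57 - 72·x + 765·x^2 + 1944·x^3)·Dx^3 + (-4 + 7·x + 63·x^3 + 324·x^4)·Dx^4  (order 4).
h: a_k = 0, 3, 9, 16, 87/2, 768/5, 2641/5, 12288/7, …
ICs: h(0) = 0, h′(0) = 3, h′′(0) = 18, h′′′(0) = 96.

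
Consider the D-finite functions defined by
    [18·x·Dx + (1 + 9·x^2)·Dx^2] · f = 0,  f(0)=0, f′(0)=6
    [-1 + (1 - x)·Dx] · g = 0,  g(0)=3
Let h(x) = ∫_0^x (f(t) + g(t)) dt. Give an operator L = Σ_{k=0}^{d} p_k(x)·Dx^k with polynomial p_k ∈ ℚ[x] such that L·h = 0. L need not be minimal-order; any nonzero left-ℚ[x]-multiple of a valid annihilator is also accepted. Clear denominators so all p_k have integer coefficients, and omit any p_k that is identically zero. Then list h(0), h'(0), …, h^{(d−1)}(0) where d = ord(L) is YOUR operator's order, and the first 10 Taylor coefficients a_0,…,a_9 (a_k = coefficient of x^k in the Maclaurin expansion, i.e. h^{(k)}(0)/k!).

L = (18 - 72·x - 486·x^2)·Dx^2 + (-12 + 18·x + 180·x^2 - 486·x^3)·Dx^3 + (1 + 8·x + 72·x^3 - 81·x^4)·Dx^4  (order 4).
h: a_k = 0, 3, 9/2, 1, -15/4, 3/5, 167/10, 3/7, -4353/56, 1/3, …
ICs: h(0) = 0, h′(0) = 3, h′′(0) = 9, h′′′(0) = 6.

f: a_k = 0, 6, 0, -18, 0, 486/5, 0, -4374/7, 0, 4374, …
g: a_k = 3, 3, 3, 3, 3, 3, 3, 3, 3, 3, …
f+g: L₀ = lclm(L_f,L_g), ord ≤ 2+1.
h=∫h₀ ⇒ L = L₀·Dx.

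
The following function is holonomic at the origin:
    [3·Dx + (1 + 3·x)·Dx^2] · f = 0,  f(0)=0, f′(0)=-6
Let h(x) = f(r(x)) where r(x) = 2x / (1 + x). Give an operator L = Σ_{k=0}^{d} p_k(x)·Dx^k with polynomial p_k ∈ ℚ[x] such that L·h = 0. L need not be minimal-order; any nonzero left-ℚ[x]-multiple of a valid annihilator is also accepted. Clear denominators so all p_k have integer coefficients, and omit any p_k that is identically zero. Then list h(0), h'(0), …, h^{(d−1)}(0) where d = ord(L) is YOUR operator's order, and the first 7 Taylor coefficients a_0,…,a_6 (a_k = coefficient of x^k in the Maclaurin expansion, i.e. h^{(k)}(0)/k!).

L = (8 + 14·x)·Dx + (1 + 8·x + 7·x^2)·Dx^2  (order 2).
h: a_k = 0, -12, 48, -228, 1200, -33612/5, 39216, …
ICs: h(0) = 0, h′(0) = -12.

f: a_k = 0, -6, 9, -18, 81/2, -486/5, 243, …
Substitute x→r, Dx→(1/r')Dx; clear ⇒ L₀.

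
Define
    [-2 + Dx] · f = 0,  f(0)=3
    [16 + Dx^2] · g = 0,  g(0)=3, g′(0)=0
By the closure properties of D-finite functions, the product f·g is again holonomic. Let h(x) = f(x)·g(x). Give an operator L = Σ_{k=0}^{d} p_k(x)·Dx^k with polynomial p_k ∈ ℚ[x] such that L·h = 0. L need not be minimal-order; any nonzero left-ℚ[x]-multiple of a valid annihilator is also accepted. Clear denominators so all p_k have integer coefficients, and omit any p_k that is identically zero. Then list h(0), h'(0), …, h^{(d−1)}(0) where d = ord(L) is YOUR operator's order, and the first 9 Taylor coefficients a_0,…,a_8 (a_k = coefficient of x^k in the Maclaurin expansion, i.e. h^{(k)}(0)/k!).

f: a_k = 3, 6, 6, 4, 2, 4/5, 4/15, 8/105, 2/105, …
g: a_k = 3, 0, -24, 0, 32, 0, -256/15, 0, 512/105, …
f·g: L₀ = L_f ⊗_s L_g, ord ≤ 1·2.
L = 20 - 4·Dx + Dx^2  (order 2).
h: a_k = 9, 18, -54, -132, -42, 492/5, 468/5, 232/35, -1054/35, …
ICs: h(0) = 9, h′(0) = 18.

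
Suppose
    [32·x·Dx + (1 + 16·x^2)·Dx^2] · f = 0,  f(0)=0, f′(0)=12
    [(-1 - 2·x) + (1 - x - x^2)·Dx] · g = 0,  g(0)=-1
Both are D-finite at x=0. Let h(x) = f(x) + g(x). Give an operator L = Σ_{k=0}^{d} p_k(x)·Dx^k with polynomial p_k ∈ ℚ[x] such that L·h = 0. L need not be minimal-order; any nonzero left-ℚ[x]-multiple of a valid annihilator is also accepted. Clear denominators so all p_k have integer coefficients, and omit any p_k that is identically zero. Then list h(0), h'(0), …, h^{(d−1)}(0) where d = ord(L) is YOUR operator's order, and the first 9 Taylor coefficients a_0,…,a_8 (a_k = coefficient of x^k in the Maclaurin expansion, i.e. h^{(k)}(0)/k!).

L = (64 - 256·x - 3904·x^2 - 6912·x^3 - 9696·x^4 - 1536·x^6)·Dx + (-25 - 24·x + 542·x^2 - 780·x^3 - 6800·x^4 - 6560·x^5 - 768·x^6 - 1536·x^7)·Dx^2 + (2 + 17·x + 62·x^2 + 202·x^3 + 445·x^4 - 1136·x^5 - 576·x^6 - 256·x^7 - 256·x^8)·Dx^3  (order 3).
h: a_k = -1, 11, -2, -67, -5, 3032/5, -13, -49299/7, -34, …
ICs: h(0) = -1, h′(0) = 11, h′′(0) = -4.

f: a_k = 0, 12, 0, -64, 0, 3072/5, 0, -49152/7, 0, …
g: a_k = -1, -1, -2, -3, -5, -8, -13, -21, -34, …
L₀ := lclm(L_f,L_g); ord L₀ ≤ 2+1.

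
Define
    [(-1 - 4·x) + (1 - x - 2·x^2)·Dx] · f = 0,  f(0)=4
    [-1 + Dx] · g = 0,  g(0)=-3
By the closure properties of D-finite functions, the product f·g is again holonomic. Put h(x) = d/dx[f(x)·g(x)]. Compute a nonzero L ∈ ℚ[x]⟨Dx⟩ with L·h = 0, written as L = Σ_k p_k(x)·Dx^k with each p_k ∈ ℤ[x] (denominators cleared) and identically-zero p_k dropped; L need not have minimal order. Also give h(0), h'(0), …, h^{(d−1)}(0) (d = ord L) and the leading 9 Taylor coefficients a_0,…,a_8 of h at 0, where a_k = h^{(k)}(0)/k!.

f: a_k = 4, 4, 12, 20, 44, 84, 172, 340, 684, …
g: a_k = -3, -3, -3/2, -1/2, -1/8, -1/40, -1/240, -1/1680, -1/13440, …
L₀ := L_f ⊗_s L_g (sym. prod.), ord ≤ 1.
h₀' ⇒ L via d/dx closure of L₀.
L = (9 + 16·x + 9·x^2 - 12·x^3 + 4·x^4) + (-2 - x + 9·x^2 + 4·x^3 - 4·x^4)·Dx  (order 1).
h: a_k = -24, -108, -312, -850, -2103, -50737/10, -177116/15, -3783419/140, -20417113/336, …
ICs: h(0) = -24.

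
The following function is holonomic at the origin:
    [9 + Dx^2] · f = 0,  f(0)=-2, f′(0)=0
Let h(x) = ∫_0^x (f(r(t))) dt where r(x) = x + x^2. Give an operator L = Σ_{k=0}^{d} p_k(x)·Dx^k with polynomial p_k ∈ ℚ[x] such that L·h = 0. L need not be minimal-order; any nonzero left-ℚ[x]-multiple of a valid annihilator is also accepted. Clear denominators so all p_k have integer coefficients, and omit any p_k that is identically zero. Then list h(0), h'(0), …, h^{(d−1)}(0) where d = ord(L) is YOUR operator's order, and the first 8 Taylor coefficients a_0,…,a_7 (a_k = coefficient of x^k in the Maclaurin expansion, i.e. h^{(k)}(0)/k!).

L = (9 + 54·x + 108·x^2 + 72·x^3)·Dx - 2·Dx^2 + (1 + 2·x)·Dx^3  (order 3).
h: a_k = 0, -2, 0, 3, 9/2, 9/20, -9/2, -1539/280, …
ICs: h(0) = 0, h′(0) = -2, h′′(0) = 0.

f: a_k = -2, 0, 9, 0, -27/4, 0, 81/40, 0, …
Substitute x→r, Dx→(1/r')Dx; clear ⇒ L₀.
h=∫₀ˣh₀: take L = L₀·Dx.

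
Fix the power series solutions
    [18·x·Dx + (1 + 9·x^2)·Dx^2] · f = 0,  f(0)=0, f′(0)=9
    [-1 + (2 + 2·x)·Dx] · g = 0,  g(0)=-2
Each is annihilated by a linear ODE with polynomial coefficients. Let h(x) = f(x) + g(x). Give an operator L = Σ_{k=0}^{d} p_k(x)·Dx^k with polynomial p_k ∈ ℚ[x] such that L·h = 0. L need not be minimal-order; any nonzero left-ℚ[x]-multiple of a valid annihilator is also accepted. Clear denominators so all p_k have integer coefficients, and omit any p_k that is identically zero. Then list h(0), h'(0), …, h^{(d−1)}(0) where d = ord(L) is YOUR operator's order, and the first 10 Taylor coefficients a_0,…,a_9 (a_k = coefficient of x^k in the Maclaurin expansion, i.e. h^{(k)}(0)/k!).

L = (-36 - 90·x + 972·x^2 + 486·x^3)·Dx + (-75 - 144·x + 1818·x^2 + 3888·x^3 + 1701·x^4)·Dx^2 + (-2 + 70·x + 108·x^2 + 684·x^3 + 1134·x^4 + 486·x^5)·Dx^3  (order 3).
h: a_k = -2, 8, 1/4, -217/8, 5/64, 93277/640, 21/512, -6718695/7168, 429/16384, 214990133/32768, …
ICs: h(0) = -2, h′(0) = 8, h′′(0) = 1/2.

f: a_k = 0, 9, 0, -27, 0, 729/5, 0, -6561/7, 0, 6561, …
g: a_k = -2, -1, 1/4, -1/8, 5/64, -7/128, 21/512, -33/1024, 429/16384, -715/32768, …
Sum ⇒ L₀ = lclm(L_f,L_g) in ℚ(x)⟨Dx⟩.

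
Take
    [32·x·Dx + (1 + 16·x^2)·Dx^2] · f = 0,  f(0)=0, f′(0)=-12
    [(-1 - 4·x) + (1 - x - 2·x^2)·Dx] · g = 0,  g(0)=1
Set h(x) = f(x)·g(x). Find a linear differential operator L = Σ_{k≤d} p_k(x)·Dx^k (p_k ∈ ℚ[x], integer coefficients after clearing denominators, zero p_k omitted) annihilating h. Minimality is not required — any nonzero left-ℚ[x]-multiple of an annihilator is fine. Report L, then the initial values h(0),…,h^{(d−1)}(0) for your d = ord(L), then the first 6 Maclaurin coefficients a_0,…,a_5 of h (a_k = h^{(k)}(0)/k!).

L = (4 + 32·x + 192·x^2) + (2 - 24·x + 64·x^2 + 192·x^3)·Dx + (-1 + x - 14·x^2 + 16·x^3 + 32·x^4)·Dx^2  (order 2).
h: a_k = 0, -12, -12, 28, 4, -2772/5, …
ICs: h(0) = 0, h′(0) = -12.

f: a_k = 0, -12, 0, 64, 0, -3072/5, …
g: a_k = 1, 1, 3, 5, 11, 21, …
f·g: L₀ = L_f ⊗_s L_g, ord ≤ 2·1.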